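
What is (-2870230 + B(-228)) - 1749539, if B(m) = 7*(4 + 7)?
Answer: -4619692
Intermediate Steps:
B(m) = 77 (B(m) = 7*11 = 77)
(-2870230 + B(-228)) - 1749539 = (-2870230 + 77) - 1749539 = -2870153 - 1749539 = -4619692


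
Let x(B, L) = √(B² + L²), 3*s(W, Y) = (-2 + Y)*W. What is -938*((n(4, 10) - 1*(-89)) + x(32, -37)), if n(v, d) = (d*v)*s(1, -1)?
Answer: -45962 - 938*√2393 ≈ -91847.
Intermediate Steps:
s(W, Y) = W*(-2 + Y)/3 (s(W, Y) = ((-2 + Y)*W)/3 = (W*(-2 + Y))/3 = W*(-2 + Y)/3)
n(v, d) = -d*v (n(v, d) = (d*v)*((⅓)*1*(-2 - 1)) = (d*v)*((⅓)*1*(-3)) = (d*v)*(-1) = -d*v)
-938*((n(4, 10) - 1*(-89)) + x(32, -37)) = -938*((-1*10*4 - 1*(-89)) + √(32² + (-37)²)) = -938*((-40 + 89) + √(1024 + 1369)) = -938*(49 + √2393) = -45962 - 938*√2393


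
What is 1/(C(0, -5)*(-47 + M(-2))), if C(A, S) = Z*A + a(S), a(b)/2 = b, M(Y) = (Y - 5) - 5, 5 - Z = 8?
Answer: 1/590 ≈ 0.0016949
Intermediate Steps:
Z = -3 (Z = 5 - 1*8 = 5 - 8 = -3)
M(Y) = -10 + Y (M(Y) = (-5 + Y) - 5 = -10 + Y)
a(b) = 2*b
C(A, S) = -3*A + 2*S
1/(C(0, -5)*(-47 + M(-2))) = 1/((-3*0 + 2*(-5))*(-47 + (-10 - 2))) = 1/((0 - 10)*(-47 - 12)) = 1/(-10*(-59)) = 1/590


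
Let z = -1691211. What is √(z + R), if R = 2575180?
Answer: √883969 ≈ 940.20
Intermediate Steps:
√(z + R) = √(-1691211 + 2575180) = √883969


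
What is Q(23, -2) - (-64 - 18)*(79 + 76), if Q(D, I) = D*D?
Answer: 13239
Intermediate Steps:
Q(D, I) = D**2
Q(23, -2) - (-64 - 18)*(79 + 76) = 23**2 - (-64 - 18)*(79 + 76) = 529 - (-82)*155 = 529 - 1*(-12710) = 529 + 12710 = 13239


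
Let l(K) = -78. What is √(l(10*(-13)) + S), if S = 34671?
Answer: √34593 ≈ 185.99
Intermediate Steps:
√(l(10*(-13)) + S) = √(-78 + 34671) = √34593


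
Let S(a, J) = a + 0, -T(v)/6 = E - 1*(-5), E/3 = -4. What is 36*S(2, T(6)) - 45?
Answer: 27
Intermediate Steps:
E = -12 (E = 3*(-4) = -12)
T(v) = 42 (T(v) = -6*(-12 - 1*(-5)) = -6*(-12 + 5) = -6*(-7) = 42)
S(a, J) = a
36*S(2, T(6)) - 45 = 36*2 - 45 = 72 - 45 = 27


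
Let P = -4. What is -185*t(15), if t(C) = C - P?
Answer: -3515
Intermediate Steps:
t(C) = 4 + C (t(C) = C - 1*(-4) = C + 4 = 4 + C)
-185*t(15) = -185*(4 + 15) = -185*19 = -3515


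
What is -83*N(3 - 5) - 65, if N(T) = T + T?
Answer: 267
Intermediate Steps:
N(T) = 2*T
-83*N(3 - 5) - 65 = -166*(3 - 5) - 65 = -166*(-2) - 65 = -83*(-4) - 65 = 332 - 65 = 267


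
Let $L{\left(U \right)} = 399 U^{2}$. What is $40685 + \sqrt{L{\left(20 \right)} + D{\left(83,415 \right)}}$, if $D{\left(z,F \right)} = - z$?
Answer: $40685 + \sqrt{159517} \approx 41084.0$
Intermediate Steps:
$40685 + \sqrt{L{\left(20 \right)} + D{\left(83,415 \right)}} = 40685 + \sqrt{399 \cdot 20^{2} - 83} = 40685 + \sqrt{399 \cdot 400 - 83} = 40685 + \sqrt{159600 - 83} = 40685 + \sqrt{159517}$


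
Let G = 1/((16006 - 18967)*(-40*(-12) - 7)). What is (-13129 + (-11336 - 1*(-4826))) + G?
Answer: -27505460368/1400553 ≈ -19639.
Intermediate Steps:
G = -1/1400553 (G = 1/((-2961)*(480 - 7)) = -1/2961/473 = -1/2961*1/473 = -1/1400553 ≈ -7.1400e-7)
(-13129 + (-11336 - 1*(-4826))) + G = (-13129 + (-11336 - 1*(-4826))) - 1/1400553 = (-13129 + (-11336 + 4826)) - 1/1400553 = (-13129 - 6510) - 1/1400553 = -19639 - 1/1400553 = -27505460368/1400553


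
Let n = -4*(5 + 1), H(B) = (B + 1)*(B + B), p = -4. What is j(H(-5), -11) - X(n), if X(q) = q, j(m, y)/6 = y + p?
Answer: -66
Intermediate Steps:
H(B) = 2*B*(1 + B) (H(B) = (1 + B)*(2*B) = 2*B*(1 + B))
j(m, y) = -24 + 6*y (j(m, y) = 6*(y - 4) = 6*(-4 + y) = -24 + 6*y)
n = -24 (n = -4*6 = -24)
j(H(-5), -11) - X(n) = (-24 + 6*(-11)) - 1*(-24) = (-24 - 66) + 24 = -90 + 24 = -66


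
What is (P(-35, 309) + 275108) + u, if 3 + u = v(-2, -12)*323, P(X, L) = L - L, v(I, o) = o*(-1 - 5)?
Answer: 298361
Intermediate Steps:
v(I, o) = -6*o (v(I, o) = o*(-6) = -6*o)
P(X, L) = 0
u = 23253 (u = -3 - 6*(-12)*323 = -3 + 72*323 = -3 + 23256 = 23253)
(P(-35, 309) + 275108) + u = (0 + 275108) + 23253 = 275108 + 23253 = 298361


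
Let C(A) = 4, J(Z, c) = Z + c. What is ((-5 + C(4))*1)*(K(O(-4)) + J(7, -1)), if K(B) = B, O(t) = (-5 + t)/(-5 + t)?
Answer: -7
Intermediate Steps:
O(t) = 1
((-5 + C(4))*1)*(K(O(-4)) + J(7, -1)) = ((-5 + 4)*1)*(1 + (7 - 1)) = (-1*1)*(1 + 6) = -1*7 = -7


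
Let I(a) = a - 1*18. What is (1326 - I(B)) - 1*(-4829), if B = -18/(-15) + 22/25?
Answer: 154273/25 ≈ 6170.9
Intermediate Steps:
B = 52/25 (B = -18*(-1/15) + 22*(1/25) = 6/5 + 22/25 = 52/25 ≈ 2.0800)
I(a) = -18 + a (I(a) = a - 18 = -18 + a)
(1326 - I(B)) - 1*(-4829) = (1326 - (-18 + 52/25)) - 1*(-4829) = (1326 - 1*(-398/25)) + 4829 = (1326 + 398/25) + 4829 = 33548/25 + 4829 = 154273/25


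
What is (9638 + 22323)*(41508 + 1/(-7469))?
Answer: 9908653125211/7469 ≈ 1.3266e+9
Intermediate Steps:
(9638 + 22323)*(41508 + 1/(-7469)) = 31961*(41508 - 1/7469) = 31961*(310023251/7469) = 9908653125211/7469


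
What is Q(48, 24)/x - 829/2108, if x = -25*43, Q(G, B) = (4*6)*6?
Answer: -1194727/2266100 ≈ -0.52722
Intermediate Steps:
Q(G, B) = 144 (Q(G, B) = 24*6 = 144)
x = -1075
Q(48, 24)/x - 829/2108 = 144/(-1075) - 829/2108 = 144*(-1/1075) - 829*1/2108 = -144/1075 - 829/2108 = -1194727/2266100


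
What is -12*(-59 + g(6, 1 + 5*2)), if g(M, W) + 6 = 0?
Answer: 780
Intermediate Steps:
g(M, W) = -6 (g(M, W) = -6 + 0 = -6)
-12*(-59 + g(6, 1 + 5*2)) = -12*(-59 - 6) = -12*(-65) = 780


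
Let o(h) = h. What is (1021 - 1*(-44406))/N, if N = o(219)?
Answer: 45427/219 ≈ 207.43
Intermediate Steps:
N = 219
(1021 - 1*(-44406))/N = (1021 - 1*(-44406))/219 = (1021 + 44406)*(1/219) = 45427*(1/219) = 45427/219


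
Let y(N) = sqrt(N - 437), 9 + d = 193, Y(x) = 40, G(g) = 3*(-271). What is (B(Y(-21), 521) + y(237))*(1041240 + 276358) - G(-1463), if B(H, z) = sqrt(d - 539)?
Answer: 813 + 1317598*I*sqrt(355) + 13175980*I*sqrt(2) ≈ 813.0 + 4.3459e+7*I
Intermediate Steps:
G(g) = -813
d = 184 (d = -9 + 193 = 184)
y(N) = sqrt(-437 + N)
B(H, z) = I*sqrt(355) (B(H, z) = sqrt(184 - 539) = sqrt(-355) = I*sqrt(355))
(B(Y(-21), 521) + y(237))*(1041240 + 276358) - G(-1463) = (I*sqrt(355) + sqrt(-437 + 237))*(1041240 + 276358) - 1*(-813) = (I*sqrt(355) + sqrt(-200))*1317598 + 813 = (I*sqrt(355) + 10*I*sqrt(2))*1317598 + 813 = (1317598*I*sqrt(355) + 13175980*I*sqrt(2)) + 813 = 813 + 1317598*I*sqrt(355) + 13175980*I*sqrt(2)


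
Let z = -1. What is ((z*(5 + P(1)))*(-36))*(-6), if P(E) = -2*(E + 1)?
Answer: -216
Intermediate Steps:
P(E) = -2 - 2*E (P(E) = -2*(1 + E) = -2 - 2*E)
((z*(5 + P(1)))*(-36))*(-6) = (-(5 + (-2 - 2*1))*(-36))*(-6) = (-(5 + (-2 - 2))*(-36))*(-6) = (-(5 - 4)*(-36))*(-6) = (-1*1*(-36))*(-6) = -1*(-36)*(-6) = 36*(-6) = -216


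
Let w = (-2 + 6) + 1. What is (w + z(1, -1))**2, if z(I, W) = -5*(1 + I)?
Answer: 25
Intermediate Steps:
w = 5 (w = 4 + 1 = 5)
z(I, W) = -5 - 5*I
(w + z(1, -1))**2 = (5 + (-5 - 5*1))**2 = (5 + (-5 - 5))**2 = (5 - 10)**2 = (-5)**2 = 25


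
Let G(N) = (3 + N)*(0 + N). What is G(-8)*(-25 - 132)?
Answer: -6280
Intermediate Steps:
G(N) = N*(3 + N) (G(N) = (3 + N)*N = N*(3 + N))
G(-8)*(-25 - 132) = (-8*(3 - 8))*(-25 - 132) = -8*(-5)*(-157) = 40*(-157) = -6280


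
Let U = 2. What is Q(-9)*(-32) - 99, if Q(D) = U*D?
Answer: 477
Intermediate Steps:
Q(D) = 2*D
Q(-9)*(-32) - 99 = (2*(-9))*(-32) - 99 = -18*(-32) - 99 = 576 - 99 = 477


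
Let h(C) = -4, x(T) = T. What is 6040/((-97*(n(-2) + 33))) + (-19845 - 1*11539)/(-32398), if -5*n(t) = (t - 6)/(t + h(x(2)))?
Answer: -7425428/7953709 ≈ -0.93358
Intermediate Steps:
n(t) = -(-6 + t)/(5*(-4 + t)) (n(t) = -(t - 6)/(5*(t - 4)) = -(-6 + t)/(5*(-4 + t)))
6040/((-97*(n(-2) + 33))) + (-19845 - 1*11539)/(-32398) = 6040/((-97*((6 - 1*(-2))/(5*(-4 - 2)) + 33))) + (-19845 - 1*11539)/(-32398) = 6040/((-97*((1/5)*(6 + 2)/(-6) + 33))) + (-19845 - 11539)*(-1/32398) = 6040/((-97*((1/5)*(-1/6)*8 + 33))) - 31384*(-1/32398) = 6040/((-97*(-4/15 + 33))) + 15692/16199 = 6040/((-97*491/15)) + 15692/16199 = 6040/(-47627/15) + 15692/16199 = 6040*(-15/47627) + 15692/16199 = -90600/47627 + 15692/16199 = -7425428/7953709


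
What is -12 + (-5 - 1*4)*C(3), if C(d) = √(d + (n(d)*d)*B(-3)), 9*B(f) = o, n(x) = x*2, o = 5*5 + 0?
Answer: -12 - 9*√53 ≈ -77.521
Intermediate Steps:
o = 25 (o = 25 + 0 = 25)
n(x) = 2*x
B(f) = 25/9 (B(f) = (⅑)*25 = 25/9)
C(d) = √(d + 50*d²/9) (C(d) = √(d + ((2*d)*d)*(25/9)) = √(d + (2*d²)*(25/9)) = √(d + 50*d²/9))
-12 + (-5 - 1*4)*C(3) = -12 + (-5 - 1*4)*(√(3*(9 + 50*3))/3) = -12 + (-5 - 4)*(√(3*(9 + 150))/3) = -12 - 3*√(3*159) = -12 - 3*√477 = -12 - 3*3*√53 = -12 - 9*√53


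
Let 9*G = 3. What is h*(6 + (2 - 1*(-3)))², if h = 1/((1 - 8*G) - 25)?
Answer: -363/80 ≈ -4.5375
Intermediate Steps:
G = ⅓ (G = (⅑)*3 = ⅓ ≈ 0.33333)
h = -3/80 (h = 1/((1 - 8*⅓) - 25) = 1/((1 - 8/3) - 25) = 1/(-5/3 - 25) = 1/(-80/3) = -3/80 ≈ -0.037500)
h*(6 + (2 - 1*(-3)))² = -3*(6 + (2 - 1*(-3)))²/80 = -3*(6 + (2 + 3))²/80 = -3*(6 + 5)²/80 = -3/80*11² = -3/80*121 = -363/80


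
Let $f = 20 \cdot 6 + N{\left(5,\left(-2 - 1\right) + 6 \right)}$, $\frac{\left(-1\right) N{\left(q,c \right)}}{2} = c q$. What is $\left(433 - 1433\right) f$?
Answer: $-90000$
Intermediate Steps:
$N{\left(q,c \right)} = - 2 c q$
$f = 90$ ($f = 20 \cdot 6 - 2 \left(\left(-2 - 1\right) + 6\right) 5 = 120 - 2 \left(-3 + 6\right) 5 = 120 - 6 \cdot 5 = 120 - 30 = 90$)
$\left(433 - 1433\right) f = \left(433 - 1433\right) 90 = \left(-1000\right) 90 = -90000$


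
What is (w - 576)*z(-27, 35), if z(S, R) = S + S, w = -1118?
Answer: 91476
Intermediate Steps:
z(S, R) = 2*S
(w - 576)*z(-27, 35) = (-1118 - 576)*(2*(-27)) = -1694*(-54) = 91476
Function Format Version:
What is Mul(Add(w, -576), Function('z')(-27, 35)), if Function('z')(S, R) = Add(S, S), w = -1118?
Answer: 91476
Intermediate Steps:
Function('z')(S, R) = Mul(2, S)
Mul(Add(w, -576), Function('z')(-27, 35)) = Mul(Add(-1118, -576), Mul(2, -27)) = Mul(-1694, -54) = 91476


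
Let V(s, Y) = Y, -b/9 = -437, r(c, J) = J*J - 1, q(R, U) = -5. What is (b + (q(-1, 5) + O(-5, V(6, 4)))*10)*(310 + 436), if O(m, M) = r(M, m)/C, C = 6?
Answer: 2926558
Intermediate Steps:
r(c, J) = -1 + J² (r(c, J) = J² - 1 = -1 + J²)
b = 3933 (b = -9*(-437) = 3933)
O(m, M) = -⅙ + m²/6 (O(m, M) = (-1 + m²)/6 = (-1 + m²)*(⅙) = -⅙ + m²/6)
(b + (q(-1, 5) + O(-5, V(6, 4)))*10)*(310 + 436) = (3933 + (-5 + (-⅙ + (⅙)*(-5)²))*10)*(310 + 436) = (3933 + (-5 + (-⅙ + (⅙)*25))*10)*746 = (3933 + (-5 + (-⅙ + 25/6))*10)*746 = (3933 + (-5 + 4)*10)*746 = (3933 - 1*10)*746 = (3933 - 10)*746 = 3923*746 = 2926558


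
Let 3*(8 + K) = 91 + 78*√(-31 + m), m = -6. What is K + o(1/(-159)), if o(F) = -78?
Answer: -167/3 + 26*I*√37 ≈ -55.667 + 158.15*I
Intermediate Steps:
K = 67/3 + 26*I*√37 (K = -8 + (91 + 78*√(-31 - 6))/3 = -8 + (91 + 78*√(-37))/3 = -8 + (91 + 78*(I*√37))/3 = -8 + (91 + 78*I*√37)/3 = -8 + (91/3 + 26*I*√37) = 67/3 + 26*I*√37 ≈ 22.333 + 158.15*I)
K + o(1/(-159)) = (67/3 + 26*I*√37) - 78 = -167/3 + 26*I*√37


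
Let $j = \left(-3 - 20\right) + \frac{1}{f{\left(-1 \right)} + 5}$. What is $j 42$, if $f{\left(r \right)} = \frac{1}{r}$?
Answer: $- \frac{1911}{2} \approx -955.5$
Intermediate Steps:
$j = - \frac{91}{4}$ ($j = \left(-3 - 20\right) + \frac{1}{\frac{1}{-1} + 5} = -23 + \frac{1}{-1 + 5} = -23 + \frac{1}{4} = - \frac{91}{4} \approx -22.75$)
$j 42 = \left(- \frac{91}{4}\right) 42 = - \frac{1911}{2}$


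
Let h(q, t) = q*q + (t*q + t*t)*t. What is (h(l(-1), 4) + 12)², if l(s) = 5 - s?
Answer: 43264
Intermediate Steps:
h(q, t) = q² + t*(t² + q*t) (h(q, t) = q² + (q*t + t²)*t = q² + (t² + q*t)*t = q² + t*(t² + q*t))
(h(l(-1), 4) + 12)² = (((5 - 1*(-1))² + 4³ + (5 - 1*(-1))*4²) + 12)² = (((5 + 1)² + 64 + (5 + 1)*16) + 12)² = ((6² + 64 + 6*16) + 12)² = ((36 + 64 + 96) + 12)² = (196 + 12)² = 208² = 43264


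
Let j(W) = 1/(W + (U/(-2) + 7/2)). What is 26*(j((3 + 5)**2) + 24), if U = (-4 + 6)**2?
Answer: 81796/131 ≈ 624.40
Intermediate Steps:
U = 4 (U = 2**2 = 4)
j(W) = 1/(3/2 + W) (j(W) = 1/(W + (4/(-2) + 7/2)) = 1/(W + (4*(-1/2) + 7*(1/2))) = 1/(W + (-2 + 7/2)) = 1/(W + 3/2) = 1/(3/2 + W))
26*(j((3 + 5)**2) + 24) = 26*(2/(3 + 2*(3 + 5)**2) + 24) = 26*(2/(3 + 2*8**2) + 24) = 26*(2/(3 + 2*64) + 24) = 26*(2/(3 + 128) + 24) = 26*(2/131 + 24) = 26*(3146/131) = 81796/131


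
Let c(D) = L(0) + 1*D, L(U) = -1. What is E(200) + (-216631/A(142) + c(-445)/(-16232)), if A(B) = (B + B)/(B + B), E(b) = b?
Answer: -1756553773/8116 ≈ -2.1643e+5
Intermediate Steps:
A(B) = 1 (A(B) = (2*B)/((2*B)) = (2*B)*(1/(2*B)) = 1)
c(D) = -1 + D (c(D) = -1 + 1*D = -1 + D)
E(200) + (-216631/A(142) + c(-445)/(-16232)) = 200 + (-216631/1 + (-1 - 445)/(-16232)) = 200 + (-216631*1 - 446*(-1/16232)) = 200 + (-216631 + 223/8116) = 200 - 1758176973/8116 = -1756553773/8116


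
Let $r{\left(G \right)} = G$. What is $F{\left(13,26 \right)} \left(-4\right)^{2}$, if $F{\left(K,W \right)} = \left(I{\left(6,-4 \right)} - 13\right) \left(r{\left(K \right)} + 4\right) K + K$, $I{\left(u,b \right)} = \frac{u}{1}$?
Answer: $-24544$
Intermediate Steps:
$I{\left(u,b \right)} = u$ ($I{\left(u,b \right)} = u 1 = u$)
$F{\left(K,W \right)} = K + K \left(-28 - 7 K\right)$ ($F{\left(K,W \right)} = \left(6 - 13\right) \left(K + 4\right) K + K = - 7 \left(4 + K\right) K + K = \left(-28 - 7 K\right) K + K = K \left(-28 - 7 K\right) + K = K + K \left(-28 - 7 K\right)$)
$F{\left(13,26 \right)} \left(-4\right)^{2} = \left(-1\right) 13 \left(27 + 7 \cdot 13\right) \left(-4\right)^{2} = \left(-1\right) 13 \left(27 + 91\right) 16 = \left(-1\right) 13 \cdot 118 \cdot 16 = \left(-1534\right) 16 = -24544$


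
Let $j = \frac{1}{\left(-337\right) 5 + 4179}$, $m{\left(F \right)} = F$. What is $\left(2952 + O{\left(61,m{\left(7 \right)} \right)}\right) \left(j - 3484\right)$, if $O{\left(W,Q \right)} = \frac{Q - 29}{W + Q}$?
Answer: $- \frac{872011506915}{84796} \approx -1.0284 \cdot 10^{7}$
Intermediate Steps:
$j = \frac{1}{2494}$ ($j = \frac{1}{-1685 + 4179} = \frac{1}{2494} \approx 0.00040096$)
$O{\left(W,Q \right)} = \frac{-29 + Q}{Q + W}$
$\left(2952 + O{\left(61,m{\left(7 \right)} \right)}\right) \left(j - 3484\right) = \left(2952 + \frac{-29 + 7}{7 + 61}\right) \left(\frac{1}{2494} - 3484\right) = \left(2952 + \frac{1}{68} \left(-22\right)\right) \left(- \frac{8689095}{2494}\right) = \left(2952 - \frac{11}{34}\right) \left(- \frac{8689095}{2494}\right) = \frac{100357}{34} \left(- \frac{8689095}{2494}\right) = - \frac{872011506915}{84796}$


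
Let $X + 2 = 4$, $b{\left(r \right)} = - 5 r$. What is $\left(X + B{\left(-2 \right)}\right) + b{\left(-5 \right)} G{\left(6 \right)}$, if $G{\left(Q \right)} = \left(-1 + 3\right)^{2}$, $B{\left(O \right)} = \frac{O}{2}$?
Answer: $101$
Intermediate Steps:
$B{\left(O \right)} = \frac{O}{2}$ ($B{\left(O \right)} = O \frac{1}{2} = \frac{O}{2}$)
$G{\left(Q \right)} = 4$ ($G{\left(Q \right)} = 2^{2} = 4$)
$X = 2$ ($X = -2 + 4 = 2$)
$\left(X + B{\left(-2 \right)}\right) + b{\left(-5 \right)} G{\left(6 \right)} = \left(2 + \frac{1}{2} \left(-2\right)\right) + \left(-5\right) \left(-5\right) 4 = \left(2 - 1\right) + 25 \cdot 4 = 1 + 100 = 101$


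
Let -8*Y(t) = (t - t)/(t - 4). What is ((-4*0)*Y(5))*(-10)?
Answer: 0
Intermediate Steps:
Y(t) = 0 (Y(t) = -(t - t)/(8*(t - 4)) = -0/(-4 + t) = -⅛*0 = 0)
((-4*0)*Y(5))*(-10) = (-4*0*0)*(-10) = (0*0)*(-10) = 0*(-10) = 0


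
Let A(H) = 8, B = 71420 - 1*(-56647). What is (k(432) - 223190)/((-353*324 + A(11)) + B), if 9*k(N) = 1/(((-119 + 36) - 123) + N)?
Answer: -453968459/27871902 ≈ -16.288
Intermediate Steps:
B = 128067 (B = 71420 + 56647 = 128067)
k(N) = 1/(9*(-206 + N)) (k(N) = 1/(9*(((-119 + 36) - 123) + N)) = 1/(9*((-83 - 123) + N)) = 1/(9*(-206 + N)))
(k(432) - 223190)/((-353*324 + A(11)) + B) = (1/(9*(-206 + 432)) - 223190)/((-353*324 + 8) + 128067) = ((⅑)/226 - 223190)/((-114372 + 8) + 128067) = ((⅑)*(1/226) - 223190)/(-114364 + 128067) = (1/2034 - 223190)/13703 = -453968459/2034*1/13703 = -453968459/27871902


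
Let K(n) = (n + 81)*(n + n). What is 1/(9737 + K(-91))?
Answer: 1/11557 ≈ 8.6528e-5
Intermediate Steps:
K(n) = 2*n*(81 + n) (K(n) = (81 + n)*(2*n) = 2*n*(81 + n))
1/(9737 + K(-91)) = 1/(9737 + 2*(-91)*(81 - 91)) = 1/(9737 + 2*(-91)*(-10)) = 1/(9737 + 1820) = 1/11557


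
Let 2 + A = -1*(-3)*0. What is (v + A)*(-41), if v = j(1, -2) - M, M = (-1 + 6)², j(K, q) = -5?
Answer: 1312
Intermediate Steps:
M = 25 (M = 5² = 25)
A = -2 (A = -2 - 1*(-3)*0 = -2 + 3*0 = -2 + 0 = -2)
v = -30 (v = -5 - 1*25 = -5 - 25 = -30)
(v + A)*(-41) = (-30 - 2)*(-41) = -32*(-41) = 1312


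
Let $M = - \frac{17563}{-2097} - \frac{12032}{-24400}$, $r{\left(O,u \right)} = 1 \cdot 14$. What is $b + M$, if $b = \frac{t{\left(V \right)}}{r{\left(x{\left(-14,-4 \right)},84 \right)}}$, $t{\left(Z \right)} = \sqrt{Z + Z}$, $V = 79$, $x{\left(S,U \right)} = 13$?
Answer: $\frac{28360519}{3197925} + \frac{\sqrt{158}}{14} \approx 9.7663$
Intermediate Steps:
$t{\left(Z \right)} = \sqrt{2} \sqrt{Z}$ ($t{\left(Z \right)} = \sqrt{2 Z} = \sqrt{2} \sqrt{Z}$)
$r{\left(O,u \right)} = 14$
$M = \frac{28360519}{3197925}$ ($M = \left(-17563\right) \left(- \frac{1}{2097}\right) - - \frac{752}{1525} = \frac{17563}{2097} + \frac{752}{1525} = \frac{28360519}{3197925} \approx 8.8684$)
$b = \frac{\sqrt{158}}{14}$ ($b = \frac{\sqrt{2} \sqrt{79}}{14} = \sqrt{158} \cdot \frac{1}{14} = \frac{\sqrt{158}}{14} \approx 0.89784$)
$b + M = \frac{\sqrt{158}}{14} + \frac{28360519}{3197925} = \frac{28360519}{3197925} + \frac{\sqrt{158}}{14}$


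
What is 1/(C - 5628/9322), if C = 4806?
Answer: 4661/22397952 ≈ 0.00020810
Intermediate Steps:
1/(C - 5628/9322) = 1/(4806 - 5628/9322) = 1/(4806 - 5628*1/9322) = 1/(4806 - 2814/4661) = 1/(22397952/4661) = 4661/22397952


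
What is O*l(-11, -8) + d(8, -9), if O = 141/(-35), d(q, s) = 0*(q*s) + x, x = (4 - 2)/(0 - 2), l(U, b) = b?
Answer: 1093/35 ≈ 31.229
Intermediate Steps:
x = -1 (x = 2/(-2) = 2*(-½) = -1)
d(q, s) = -1 (d(q, s) = 0*(q*s) - 1 = 0 - 1 = -1)
O = -141/35 (O = 141*(-1/35) = -141/35 ≈ -4.0286)
O*l(-11, -8) + d(8, -9) = -141/35*(-8) - 1 = 1128/35 - 1 = 1093/35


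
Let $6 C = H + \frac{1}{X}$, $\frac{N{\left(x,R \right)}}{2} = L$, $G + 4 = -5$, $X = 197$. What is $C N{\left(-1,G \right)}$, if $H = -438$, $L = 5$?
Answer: $- \frac{431425}{591} \approx -729.99$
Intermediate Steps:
$G = -9$ ($G = -4 - 5 = -9$)
$N{\left(x,R \right)} = 10$ ($N{\left(x,R \right)} = 2 \cdot 5 = 10$)
$C = - \frac{86285}{1182}$ ($C = \frac{-438 + \frac{1}{197}}{6} = \frac{1}{6} \left(- \frac{86285}{197}\right) = - \frac{86285}{1182} \approx -72.999$)
$C N{\left(-1,G \right)} = \left(- \frac{86285}{1182}\right) 10 = - \frac{431425}{591}$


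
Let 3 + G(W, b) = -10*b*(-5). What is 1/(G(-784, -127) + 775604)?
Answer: 1/769251 ≈ 1.3000e-6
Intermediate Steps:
G(W, b) = -3 + 50*b (G(W, b) = -3 - 10*b*(-5) = -3 + 50*b)
1/(G(-784, -127) + 775604) = 1/((-3 + 50*(-127)) + 775604) = 1/((-3 - 6350) + 775604) = 1/(-6353 + 775604) = 1/769251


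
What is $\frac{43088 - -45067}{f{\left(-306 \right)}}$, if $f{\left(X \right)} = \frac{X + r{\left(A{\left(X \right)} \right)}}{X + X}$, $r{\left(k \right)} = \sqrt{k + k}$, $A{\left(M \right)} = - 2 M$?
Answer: $\frac{26975430}{151} + \frac{528930 \sqrt{34}}{151} \approx 1.9907 \cdot 10^{5}$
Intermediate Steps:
$r{\left(k \right)} = \sqrt{2} \sqrt{k}$ ($r{\left(k \right)} = \sqrt{2 k} = \sqrt{2} \sqrt{k}$)
$f{\left(X \right)} = \frac{X + 2 \sqrt{- X}}{2 X}$ ($f{\left(X \right)} = \frac{X + \sqrt{2} \sqrt{- 2 X}}{X + X} = \frac{X + \sqrt{2} \sqrt{2} \sqrt{- X}}{2 X} = \left(X + 2 \sqrt{- X}\right) \frac{1}{2 X} = \frac{X + 2 \sqrt{- X}}{2 X}$)
$\frac{43088 - -45067}{f{\left(-306 \right)}} = \frac{43088 - -45067}{\frac{1}{-306} \left(\sqrt{\left(-1\right) \left(-306\right)} + \frac{1}{2} \left(-306\right)\right)} = \frac{43088 + 45067}{\left(- \frac{1}{306}\right) \left(\sqrt{306} - 153\right)} = \frac{88155}{\left(- \frac{1}{306}\right) \left(3 \sqrt{34} - 153\right)} = \frac{88155}{\left(- \frac{1}{306}\right) \left(-153 + 3 \sqrt{34}\right)} = \frac{88155}{\frac{1}{2} - \frac{\sqrt{34}}{102}}$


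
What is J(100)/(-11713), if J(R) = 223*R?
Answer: -22300/11713 ≈ -1.9039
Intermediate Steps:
J(100)/(-11713) = (223*100)/(-11713) = 22300*(-1/11713) = -22300/11713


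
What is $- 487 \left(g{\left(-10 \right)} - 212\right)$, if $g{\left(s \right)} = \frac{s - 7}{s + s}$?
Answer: $\frac{2056601}{20} \approx 1.0283 \cdot 10^{5}$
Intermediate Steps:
$g{\left(s \right)} = \frac{-7 + s}{2 s}$
$- 487 \left(g{\left(-10 \right)} - 212\right) = - 487 \left(\frac{-7 - 10}{2 \left(-10\right)} - 212\right) = - 487 \left(\frac{1}{2} \left(- \frac{1}{10}\right) \left(-17\right) - 212\right) = - 487 \left(\frac{17}{20} - 212\right) = \left(-487\right) \left(- \frac{4223}{20}\right) = \frac{2056601}{20}$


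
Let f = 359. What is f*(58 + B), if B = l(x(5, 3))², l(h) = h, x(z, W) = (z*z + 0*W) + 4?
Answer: 322741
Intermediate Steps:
x(z, W) = 4 + z² (x(z, W) = (z² + 0) + 4 = z² + 4 = 4 + z²)
B = 841 (B = (4 + 5²)² = (4 + 25)² = 29² = 841)
f*(58 + B) = 359*(58 + 841) = 359*899 = 322741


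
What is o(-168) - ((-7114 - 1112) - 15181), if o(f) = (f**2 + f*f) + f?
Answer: 79687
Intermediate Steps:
o(f) = f + 2*f**2 (o(f) = (f**2 + f**2) + f = 2*f**2 + f = f + 2*f**2)
o(-168) - ((-7114 - 1112) - 15181) = -168*(1 + 2*(-168)) - ((-7114 - 1112) - 15181) = -168*(1 - 336) - (-8226 - 15181) = -168*(-335) - 1*(-23407) = 56280 + 23407 = 79687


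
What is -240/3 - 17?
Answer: -97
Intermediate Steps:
-240/3 - 17 = -6*40/3 - 17 = -80 - 17 = -97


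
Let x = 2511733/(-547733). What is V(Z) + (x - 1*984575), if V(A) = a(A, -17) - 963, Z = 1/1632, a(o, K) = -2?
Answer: -539815292553/547733 ≈ -9.8555e+5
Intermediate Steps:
x = -2511733/547733 (x = 2511733*(-1/547733) = -2511733/547733 ≈ -4.5857)
Z = 1/1632 ≈ 0.00061275
V(A) = -965 (V(A) = -2 - 963 = -965)
V(Z) + (x - 1*984575) = -965 + (-2511733/547733 - 1*984575) = -965 + (-2511733/547733 - 984575) = -965 - 539286730208/547733 = -539815292553/547733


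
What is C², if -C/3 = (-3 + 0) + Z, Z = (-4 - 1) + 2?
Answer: 324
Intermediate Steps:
Z = -3 (Z = -5 + 2 = -3)
C = 18 (C = -3*((-3 + 0) - 3) = -3*(-3 - 3) = -3*(-6) = 18)
C² = 18² = 324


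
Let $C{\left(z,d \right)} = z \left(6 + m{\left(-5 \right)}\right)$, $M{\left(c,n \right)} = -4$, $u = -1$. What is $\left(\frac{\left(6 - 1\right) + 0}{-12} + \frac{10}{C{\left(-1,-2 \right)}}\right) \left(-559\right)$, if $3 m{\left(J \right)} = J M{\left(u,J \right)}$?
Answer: $\frac{153725}{228} \approx 674.23$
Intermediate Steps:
$m{\left(J \right)} = - \frac{4 J}{3}$ ($m{\left(J \right)} = \frac{J \left(-4\right)}{3} = \frac{\left(-4\right) J}{3} = - \frac{4 J}{3}$)
$C{\left(z,d \right)} = \frac{38 z}{3}$ ($C{\left(z,d \right)} = z \left(6 - - \frac{20}{3}\right) = z \left(6 + \frac{20}{3}\right) = z \frac{38}{3} = \frac{38 z}{3}$)
$\left(\frac{\left(6 - 1\right) + 0}{-12} + \frac{10}{C{\left(-1,-2 \right)}}\right) \left(-559\right) = \left(\frac{\left(6 - 1\right) + 0}{-12} + \frac{10}{\frac{38}{3} \left(-1\right)}\right) \left(-559\right) = \left(\left(5 + 0\right) \left(- \frac{1}{12}\right) + \frac{10}{- \frac{38}{3}}\right) \left(-559\right) = \left(5 \left(- \frac{1}{12}\right) + 10 \left(- \frac{3}{38}\right)\right) \left(-559\right) = \left(- \frac{5}{12} - \frac{15}{19}\right) \left(-559\right) = \left(- \frac{275}{228}\right) \left(-559\right) = \frac{153725}{228}$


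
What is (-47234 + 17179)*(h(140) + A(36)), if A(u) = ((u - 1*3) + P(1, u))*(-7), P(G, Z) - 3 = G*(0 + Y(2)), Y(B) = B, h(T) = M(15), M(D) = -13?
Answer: 8385345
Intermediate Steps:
h(T) = -13
P(G, Z) = 3 + 2*G (P(G, Z) = 3 + G*(0 + 2) = 3 + G*2 = 3 + 2*G)
A(u) = -14 - 7*u (A(u) = ((u - 1*3) + (3 + 2*1))*(-7) = ((u - 3) + (3 + 2))*(-7) = ((-3 + u) + 5)*(-7) = (2 + u)*(-7) = -14 - 7*u)
(-47234 + 17179)*(h(140) + A(36)) = (-47234 + 17179)*(-13 + (-14 - 7*36)) = -30055*(-13 + (-14 - 252)) = -30055*(-13 - 266) = -30055*(-279) = 8385345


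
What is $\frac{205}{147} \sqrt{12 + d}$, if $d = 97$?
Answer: $\frac{205 \sqrt{109}}{147} \approx 14.56$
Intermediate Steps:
$\frac{205}{147} \sqrt{12 + d} = \frac{205}{147} \sqrt{12 + 97} = 205 \cdot \frac{1}{147} \sqrt{109} = \frac{205 \sqrt{109}}{147}$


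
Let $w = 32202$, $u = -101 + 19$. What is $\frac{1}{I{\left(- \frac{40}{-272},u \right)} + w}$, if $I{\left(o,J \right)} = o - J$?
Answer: $\frac{34}{1097661} \approx 3.0975 \cdot 10^{-5}$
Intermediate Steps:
$u = -82$
$\frac{1}{I{\left(- \frac{40}{-272},u \right)} + w} = \frac{1}{\left(- \frac{40}{-272} - -82\right) + 32202} = \frac{1}{\left(\left(-40\right) \left(- \frac{1}{272}\right) + 82\right) + 32202} = \frac{1}{\left(\frac{5}{34} + 82\right) + 32202} = \frac{1}{\frac{2793}{34} + 32202} = \frac{1}{\frac{1097661}{34}} = \frac{34}{1097661}$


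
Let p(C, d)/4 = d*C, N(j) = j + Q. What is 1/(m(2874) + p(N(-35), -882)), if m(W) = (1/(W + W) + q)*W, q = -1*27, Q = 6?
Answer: 2/49429 ≈ 4.0462e-5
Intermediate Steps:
q = -27
N(j) = 6 + j (N(j) = j + 6 = 6 + j)
m(W) = W*(-27 + 1/(2*W)) (m(W) = (1/(W + W) - 27)*W = (1/(2*W) - 27)*W = (-27 + 1/(2*W))*W = W*(-27 + 1/(2*W)))
p(C, d) = 4*C*d (p(C, d) = 4*(d*C) = 4*(C*d) = 4*C*d)
1/(m(2874) + p(N(-35), -882)) = 1/((½ - 27*2874) + 4*(6 - 35)*(-882)) = 1/((½ - 77598) + 4*(-29)*(-882)) = 1/(-155195/2 + 102312) = 1/(49429/2) = 2/49429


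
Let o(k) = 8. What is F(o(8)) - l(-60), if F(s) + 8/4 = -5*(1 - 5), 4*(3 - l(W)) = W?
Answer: 0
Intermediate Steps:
l(W) = 3 - W/4
F(s) = 18 (F(s) = -2 - 5*(1 - 5) = -2 - 5*(-4) = -2 + 20 = 18)
F(o(8)) - l(-60) = 18 - (3 - ¼*(-60)) = 18 - (3 + 15) = 18 - 1*18 = 18 - 18 = 0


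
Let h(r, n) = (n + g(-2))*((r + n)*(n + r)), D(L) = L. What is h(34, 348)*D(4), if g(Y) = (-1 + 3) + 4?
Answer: 206628384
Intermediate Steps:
g(Y) = 6 (g(Y) = 2 + 4 = 6)
h(r, n) = (n + r)²*(6 + n) (h(r, n) = (n + 6)*((r + n)*(n + r)) = (6 + n)*((n + r)*(n + r)) = (6 + n)*(n + r)² = (n + r)²*(6 + n))
h(34, 348)*D(4) = ((348 + 34)²*(6 + 348))*4 = (382²*354)*4 = (145924*354)*4 = 51657096*4 = 206628384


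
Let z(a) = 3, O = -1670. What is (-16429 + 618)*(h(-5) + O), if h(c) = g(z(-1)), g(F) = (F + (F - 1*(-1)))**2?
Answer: 25629631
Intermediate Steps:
g(F) = (1 + 2*F)**2 (g(F) = (F + (F + 1))**2 = (F + (1 + F))**2 = (1 + 2*F)**2)
h(c) = 49 (h(c) = (1 + 2*3)**2 = (1 + 6)**2 = 7**2 = 49)
(-16429 + 618)*(h(-5) + O) = (-16429 + 618)*(49 - 1670) = -15811*(-1621) = 25629631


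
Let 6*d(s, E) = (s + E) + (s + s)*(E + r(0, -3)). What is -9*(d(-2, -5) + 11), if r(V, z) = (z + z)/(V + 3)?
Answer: -261/2 ≈ -130.50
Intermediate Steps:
r(V, z) = 2*z/(3 + V) (r(V, z) = (2*z)/(3 + V) = 2*z/(3 + V))
d(s, E) = E/6 + s/6 + s*(-2 + E)/3 (d(s, E) = ((s + E) + (s + s)*(E + 2*(-3)/(3 + 0)))/6 = ((E + s) + (2*s)*(E + 2*(-3)/3))/6 = ((E + s) + (2*s)*(E + 2*(-3)*(⅓)))/6 = ((E + s) + (2*s)*(E - 2))/6 = ((E + s) + (2*s)*(-2 + E))/6 = ((E + s) + 2*s*(-2 + E))/6 = (E + s + 2*s*(-2 + E))/6 = E/6 + s/6 + s*(-2 + E)/3)
-9*(d(-2, -5) + 11) = -9*((-½*(-2) + (⅙)*(-5) + (⅓)*(-5)*(-2)) + 11) = -9*((1 - ⅚ + 10/3) + 11) = -9*(7/2 + 11) = -9*29/2 = -261/2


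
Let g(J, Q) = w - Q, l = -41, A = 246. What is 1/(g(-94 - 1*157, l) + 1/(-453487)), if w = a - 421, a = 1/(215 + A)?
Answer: -209057507/79441399634 ≈ -0.0026316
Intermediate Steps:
a = 1/461 (a = 1/(215 + 246) = 1/461 ≈ 0.0021692)
w = -194080/461 (w = 1/461 - 421 = -194080/461 ≈ -421.00)
g(J, Q) = -194080/461 - Q
1/(g(-94 - 1*157, l) + 1/(-453487)) = 1/((-194080/461 - 1*(-41)) + 1/(-453487)) = 1/((-194080/461 + 41) - 1/453487) = 1/(-175179/461 - 1/453487) = 1/(-79441399634/209057507) = -209057507/79441399634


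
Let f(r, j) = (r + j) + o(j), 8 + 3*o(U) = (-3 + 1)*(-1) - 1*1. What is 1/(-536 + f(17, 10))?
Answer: -3/1534 ≈ -0.0019557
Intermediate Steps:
o(U) = -7/3 (o(U) = -8/3 + ((-3 + 1)*(-1) - 1*1)/3 = -8/3 + (-2*(-1) - 1)/3 = -8/3 + (2 - 1)/3 = -8/3 + (1/3)*1 = -8/3 + 1/3 = -7/3)
f(r, j) = -7/3 + j + r (f(r, j) = (r + j) - 7/3 = (j + r) - 7/3 = -7/3 + j + r)
1/(-536 + f(17, 10)) = 1/(-536 + (-7/3 + 10 + 17)) = 1/(-536 + 74/3) = 1/(-1534/3) = -3/1534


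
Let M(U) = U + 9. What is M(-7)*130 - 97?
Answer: 163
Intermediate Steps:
M(U) = 9 + U
M(-7)*130 - 97 = (9 - 7)*130 - 97 = 2*130 - 97 = 260 - 97 = 163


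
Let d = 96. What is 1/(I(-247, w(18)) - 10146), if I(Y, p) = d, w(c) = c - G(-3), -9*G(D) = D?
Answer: -1/10050 ≈ -9.9503e-5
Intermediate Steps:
G(D) = -D/9
w(c) = -⅓ + c (w(c) = c - (-1)*(-3)/9 = c - 1*⅓ = c - ⅓ = -⅓ + c)
I(Y, p) = 96
1/(I(-247, w(18)) - 10146) = 1/(96 - 10146) = 1/(-10050) = -1/10050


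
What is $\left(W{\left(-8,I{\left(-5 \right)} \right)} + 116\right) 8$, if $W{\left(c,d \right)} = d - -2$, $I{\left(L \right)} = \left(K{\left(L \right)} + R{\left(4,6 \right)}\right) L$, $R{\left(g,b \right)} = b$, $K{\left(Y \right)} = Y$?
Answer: $904$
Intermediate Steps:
$I{\left(L \right)} = L \left(6 + L\right)$ ($I{\left(L \right)} = \left(L + 6\right) L = \left(6 + L\right) L = L \left(6 + L\right)$)
$W{\left(c,d \right)} = 2 + d$ ($W{\left(c,d \right)} = d + 2 = 2 + d$)
$\left(W{\left(-8,I{\left(-5 \right)} \right)} + 116\right) 8 = \left(\left(2 - 5 \left(6 - 5\right)\right) + 116\right) 8 = \left(\left(2 - 5\right) + 116\right) 8 = \left(-3 + 116\right) 8 = 113 \cdot 8 = 904$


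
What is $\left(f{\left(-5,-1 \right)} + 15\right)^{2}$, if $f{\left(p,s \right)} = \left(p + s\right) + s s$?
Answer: $100$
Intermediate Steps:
$f{\left(p,s \right)} = p + s + s^{2}$ ($f{\left(p,s \right)} = \left(p + s\right) + s^{2} = p + s + s^{2}$)
$\left(f{\left(-5,-1 \right)} + 15\right)^{2} = \left(\left(-5 - 1 + \left(-1\right)^{2}\right) + 15\right)^{2} = \left(\left(-5 - 1 + 1\right) + 15\right)^{2} = \left(-5 + 15\right)^{2} = 10^{2} = 100$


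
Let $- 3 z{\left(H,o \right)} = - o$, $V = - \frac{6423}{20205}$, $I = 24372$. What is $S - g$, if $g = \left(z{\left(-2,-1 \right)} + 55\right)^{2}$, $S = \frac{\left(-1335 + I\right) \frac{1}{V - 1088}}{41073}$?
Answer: $- \frac{2699083438611241}{903173213799} \approx -2988.4$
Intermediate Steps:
$V = - \frac{2141}{6735}$ ($V = \left(-6423\right) \frac{1}{20205} = - \frac{2141}{6735} \approx -0.31789$)
$z{\left(H,o \right)} = \frac{o}{3}$ ($z{\left(H,o \right)} = - \frac{\left(-1\right) o}{3} = \frac{o}{3}$)
$S = - \frac{51718065}{100352579311}$ ($S = \frac{\left(-1335 + 24372\right) \frac{1}{- \frac{2141}{6735} - 1088}}{41073} = \frac{23037}{- \frac{7329821}{6735}} \cdot \frac{1}{41073} = 23037 \left(- \frac{6735}{7329821}\right) \frac{1}{41073} = \left(- \frac{155154195}{7329821}\right) \frac{1}{41073} = - \frac{51718065}{100352579311} \approx -0.00051536$)
$g = \frac{26896}{9}$ ($g = \left(\frac{1}{3} \left(-1\right) + 55\right)^{2} = \left(- \frac{1}{3} + 55\right)^{2} = \left(\frac{164}{3}\right)^{2} = \frac{26896}{9} \approx 2988.4$)
$S - g = - \frac{51718065}{100352579311} - \frac{26896}{9} = - \frac{2699083438611241}{903173213799}$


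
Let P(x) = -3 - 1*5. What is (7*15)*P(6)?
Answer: -840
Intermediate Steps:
P(x) = -8 (P(x) = -3 - 5 = -8)
(7*15)*P(6) = (7*15)*(-8) = 105*(-8) = -840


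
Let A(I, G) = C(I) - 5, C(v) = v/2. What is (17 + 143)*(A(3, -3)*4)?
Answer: -2240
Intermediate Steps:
C(v) = v/2 (C(v) = v*(1/2) = v/2)
A(I, G) = -5 + I/2 (A(I, G) = I/2 - 5 = -5 + I/2)
(17 + 143)*(A(3, -3)*4) = (17 + 143)*((-5 + (1/2)*3)*4) = 160*((-5 + 3/2)*4) = 160*(-7/2*4) = 160*(-14) = -2240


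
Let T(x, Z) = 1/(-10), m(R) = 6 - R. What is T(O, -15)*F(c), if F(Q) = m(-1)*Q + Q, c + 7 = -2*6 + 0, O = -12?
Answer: 76/5 ≈ 15.200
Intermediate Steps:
T(x, Z) = -1/10
c = -19 (c = -7 + (-2*6 + 0) = -7 + (-12 + 0) = -7 - 12 = -19)
F(Q) = 8*Q (F(Q) = (6 - 1*(-1))*Q + Q = (6 + 1)*Q + Q = 7*Q + Q = 8*Q)
T(O, -15)*F(c) = -4*(-19)/5 = -1/10*(-152) = 76/5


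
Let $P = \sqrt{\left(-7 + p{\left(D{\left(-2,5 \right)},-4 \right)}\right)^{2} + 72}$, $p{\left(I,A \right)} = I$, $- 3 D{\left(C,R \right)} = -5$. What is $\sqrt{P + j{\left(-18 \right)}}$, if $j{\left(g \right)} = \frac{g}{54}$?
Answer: $\frac{\sqrt{-3 + 6 \sqrt{226}}}{3} \approx 3.1127$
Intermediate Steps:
$j{\left(g \right)} = \frac{g}{54}$ ($j{\left(g \right)} = g \frac{1}{54} = \frac{g}{54}$)
$D{\left(C,R \right)} = \frac{5}{3}$ ($D{\left(C,R \right)} = \left(- \frac{1}{3}\right) \left(-5\right) = \frac{5}{3}$)
$P = \frac{2 \sqrt{226}}{3}$ ($P = \sqrt{\left(-7 + \frac{5}{3}\right)^{2} + 72} = \sqrt{\left(- \frac{16}{3}\right)^{2} + 72} = \sqrt{\frac{256}{9} + 72} = \sqrt{\frac{904}{9}} = \frac{2 \sqrt{226}}{3} \approx 10.022$)
$\sqrt{P + j{\left(-18 \right)}} = \sqrt{\frac{2 \sqrt{226}}{3} + \frac{1}{54} \left(-18\right)} = \sqrt{\frac{2 \sqrt{226}}{3} - \frac{1}{3}} = \sqrt{- \frac{1}{3} + \frac{2 \sqrt{226}}{3}}$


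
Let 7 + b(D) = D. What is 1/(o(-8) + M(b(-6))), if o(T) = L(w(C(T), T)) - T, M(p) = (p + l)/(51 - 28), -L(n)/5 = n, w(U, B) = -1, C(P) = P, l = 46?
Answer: 23/332 ≈ 0.069277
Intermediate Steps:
L(n) = -5*n
b(D) = -7 + D
M(p) = 2 + p/23 (M(p) = (p + 46)/(51 - 28) = (46 + p)/23 = (46 + p)*(1/23) = 2 + p/23)
o(T) = 5 - T (o(T) = -5*(-1) - T = 5 - T)
1/(o(-8) + M(b(-6))) = 1/((5 - 1*(-8)) + (2 + (-7 - 6)/23)) = 1/((5 + 8) + (2 + (1/23)*(-13))) = 1/(13 + (2 - 13/23)) = 1/(13 + 33/23) = 1/(332/23) = 23/332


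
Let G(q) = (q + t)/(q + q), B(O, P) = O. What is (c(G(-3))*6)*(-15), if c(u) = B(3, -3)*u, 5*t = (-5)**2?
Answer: 90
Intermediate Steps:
t = 5 (t = (1/5)*(-5)**2 = (1/5)*25 = 5)
G(q) = (5 + q)/(2*q) (G(q) = (q + 5)/(q + q) = (5 + q)/((2*q)) = (5 + q)*(1/(2*q)) = (5 + q)/(2*q))
c(u) = 3*u
(c(G(-3))*6)*(-15) = ((3*((1/2)*(5 - 3)/(-3)))*6)*(-15) = ((3*((1/2)*(-1/3)*2))*6)*(-15) = ((3*(-1/3))*6)*(-15) = -1*6*(-15) = -6*(-15) = 90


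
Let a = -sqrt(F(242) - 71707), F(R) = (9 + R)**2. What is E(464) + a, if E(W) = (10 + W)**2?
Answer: 224676 - I*sqrt(8706) ≈ 2.2468e+5 - 93.306*I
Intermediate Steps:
a = -I*sqrt(8706) (a = -sqrt((9 + 242)**2 - 71707) = -sqrt(251**2 - 71707) = -sqrt(63001 - 71707) = -sqrt(-8706) = -I*sqrt(8706) ≈ -93.306*I)
E(464) + a = (10 + 464)**2 - I*sqrt(8706) = 474**2 - I*sqrt(8706) = 224676 - I*sqrt(8706)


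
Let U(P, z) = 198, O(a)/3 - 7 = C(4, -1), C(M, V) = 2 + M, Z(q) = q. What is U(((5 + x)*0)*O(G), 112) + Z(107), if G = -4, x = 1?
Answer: 305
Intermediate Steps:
O(a) = 39 (O(a) = 21 + 3*(2 + 4) = 21 + 3*6 = 21 + 18 = 39)
U(((5 + x)*0)*O(G), 112) + Z(107) = 198 + 107 = 305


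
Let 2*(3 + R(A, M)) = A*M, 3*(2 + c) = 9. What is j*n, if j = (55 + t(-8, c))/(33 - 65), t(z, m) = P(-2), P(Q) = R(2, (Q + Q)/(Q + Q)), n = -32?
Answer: 53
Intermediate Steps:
c = 1 (c = -2 + (⅓)*9 = -2 + 3 = 1)
R(A, M) = -3 + A*M/2 (R(A, M) = -3 + (A*M)/2 = -3 + A*M/2)
P(Q) = -2 (P(Q) = -3 + (½)*2*((Q + Q)/(Q + Q)) = -3 + (½)*2*((2*Q)/((2*Q))) = -3 + (½)*2*((2*Q)*(1/(2*Q))) = -3 + (½)*2*1 = -3 + 1 = -2)
t(z, m) = -2
j = -53/32 (j = (55 - 2)/(33 - 65) = 53/(-32) = 53*(-1/32) = -53/32 ≈ -1.6563)
j*n = -53/32*(-32) = 53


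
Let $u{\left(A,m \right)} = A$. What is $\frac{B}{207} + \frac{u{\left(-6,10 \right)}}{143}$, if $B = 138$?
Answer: $\frac{268}{429} \approx 0.62471$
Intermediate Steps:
$\frac{B}{207} + \frac{u{\left(-6,10 \right)}}{143} = \frac{138}{207} - \frac{6}{143} = 138 \cdot \frac{1}{207} - \frac{6}{143} = \frac{2}{3} - \frac{6}{143} = \frac{268}{429}$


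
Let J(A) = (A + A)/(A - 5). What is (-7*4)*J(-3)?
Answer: -21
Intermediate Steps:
J(A) = 2*A/(-5 + A) (J(A) = (2*A)/(-5 + A) = 2*A/(-5 + A))
(-7*4)*J(-3) = (-7*4)*(2*(-3)/(-5 - 3)) = -56*(-3)/(-8) = -56*(-3)*(-1)/8 = -28*3/4 = -21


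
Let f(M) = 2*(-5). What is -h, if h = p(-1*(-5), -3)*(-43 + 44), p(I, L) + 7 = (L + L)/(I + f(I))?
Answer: 29/5 ≈ 5.8000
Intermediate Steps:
f(M) = -10
p(I, L) = -7 + 2*L/(-10 + I) (p(I, L) = -7 + (L + L)/(I - 10) = -7 + (2*L)/(-10 + I) = -7 + 2*L/(-10 + I))
h = -29/5 (h = ((70 - (-7)*(-5) + 2*(-3))/(-10 - 1*(-5)))*(-43 + 44) = ((70 - 7*5 - 6)/(-10 + 5))*1 = ((70 - 35 - 6)/(-5))*1 = -1/5*29*1 = -29/5*1 = -29/5 ≈ -5.8000)
-h = -1*(-29/5) = 29/5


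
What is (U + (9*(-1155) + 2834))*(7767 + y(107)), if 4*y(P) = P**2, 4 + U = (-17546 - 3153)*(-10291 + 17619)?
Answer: -6449396799729/4 ≈ -1.6123e+12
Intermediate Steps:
U = -151682276 (U = -4 + (-17546 - 3153)*(-10291 + 17619) = -4 - 20699*7328 = -4 - 151682272 = -151682276)
y(P) = P**2/4
(U + (9*(-1155) + 2834))*(7767 + y(107)) = (-151682276 + (9*(-1155) + 2834))*(7767 + (1/4)*107**2) = (-151682276 + (-10395 + 2834))*(7767 + (1/4)*11449) = (-151682276 - 7561)*(7767 + 11449/4) = -151689837*42517/4 = -6449396799729/4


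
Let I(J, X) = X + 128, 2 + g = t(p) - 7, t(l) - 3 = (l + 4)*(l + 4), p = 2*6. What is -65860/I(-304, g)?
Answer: -32930/189 ≈ -174.23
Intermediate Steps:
p = 12
t(l) = 3 + (4 + l)² (t(l) = 3 + (l + 4)*(l + 4) = 3 + (4 + l)*(4 + l) = 3 + (4 + l)²)
g = 250 (g = -2 + ((3 + (4 + 12)²) - 7) = -2 + ((3 + 16²) - 7) = -2 + ((3 + 256) - 7) = -2 + (259 - 7) = -2 + 252 = 250)
I(J, X) = 128 + X
-65860/I(-304, g) = -65860/(128 + 250) = -65860/378 = -65860*1/378 = -32930/189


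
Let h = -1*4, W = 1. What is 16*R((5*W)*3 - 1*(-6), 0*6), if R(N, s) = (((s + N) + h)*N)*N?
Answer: 119952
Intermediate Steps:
h = -4
R(N, s) = N²*(-4 + N + s) (R(N, s) = (((s + N) - 4)*N)*N = (((N + s) - 4)*N)*N = ((-4 + N + s)*N)*N = (N*(-4 + N + s))*N = N²*(-4 + N + s))
16*R((5*W)*3 - 1*(-6), 0*6) = 16*(((5*1)*3 - 1*(-6))²*(-4 + ((5*1)*3 - 1*(-6)) + 0*6)) = 16*((5*3 + 6)²*(-4 + (5*3 + 6) + 0)) = 16*((15 + 6)²*(-4 + (15 + 6) + 0)) = 16*(21²*(-4 + 21 + 0)) = 16*(441*17) = 16*7497 = 119952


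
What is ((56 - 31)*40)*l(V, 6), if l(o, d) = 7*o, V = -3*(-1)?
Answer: 21000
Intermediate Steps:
V = 3
((56 - 31)*40)*l(V, 6) = ((56 - 31)*40)*(7*3) = (25*40)*21 = 1000*21 = 21000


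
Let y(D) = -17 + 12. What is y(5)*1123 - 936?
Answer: -6551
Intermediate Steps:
y(D) = -5
y(5)*1123 - 936 = -5*1123 - 936 = -5615 - 936 = -6551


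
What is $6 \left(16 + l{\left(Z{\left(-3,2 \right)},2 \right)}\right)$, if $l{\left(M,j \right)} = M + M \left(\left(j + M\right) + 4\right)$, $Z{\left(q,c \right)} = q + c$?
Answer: $60$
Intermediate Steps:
$Z{\left(q,c \right)} = c + q$
$l{\left(M,j \right)} = M + M \left(4 + M + j\right)$ ($l{\left(M,j \right)} = M + M \left(\left(M + j\right) + 4\right) = M + M \left(4 + M + j\right)$)
$6 \left(16 + l{\left(Z{\left(-3,2 \right)},2 \right)}\right) = 6 \left(16 + \left(2 - 3\right) \left(5 + \left(2 - 3\right) + 2\right)\right) = 6 \left(16 - \left(5 - 1 + 2\right)\right) = 6 \left(16 - 6\right) = 6 \cdot 10 = 60$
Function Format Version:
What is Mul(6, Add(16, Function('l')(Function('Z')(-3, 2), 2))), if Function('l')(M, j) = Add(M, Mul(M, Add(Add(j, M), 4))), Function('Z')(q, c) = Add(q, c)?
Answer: 60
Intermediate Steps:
Function('Z')(q, c) = Add(c, q)
Function('l')(M, j) = Add(M, Mul(M, Add(4, M, j))) (Function('l')(M, j) = Add(M, Mul(M, Add(Add(M, j), 4))) = Add(M, Mul(M, Add(4, M, j))))
Mul(6, Add(16, Function('l')(Function('Z')(-3, 2), 2))) = Mul(6, Add(16, Mul(Add(2, -3), Add(5, Add(2, -3), 2)))) = Mul(6, Add(16, Mul(-1, Add(5, -1, 2)))) = Mul(6, Add(16, Mul(-1, 6))) = Mul(6, Add(16, -6)) = Mul(6, 10) = 60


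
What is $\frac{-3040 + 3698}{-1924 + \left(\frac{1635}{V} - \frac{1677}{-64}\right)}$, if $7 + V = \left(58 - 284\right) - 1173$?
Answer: $- \frac{29604736}{85437997} \approx -0.34651$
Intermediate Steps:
$V = -1406$ ($V = -7 + \left(\left(58 - 284\right) - 1173\right) = -7 - 1399 = -1406$)
$\frac{-3040 + 3698}{-1924 + \left(\frac{1635}{V} - \frac{1677}{-64}\right)} = \frac{-3040 + 3698}{-1924 + \left(\frac{1635}{-1406} - \frac{1677}{-64}\right)} = \frac{658}{-1924 + \left(1635 \left(- \frac{1}{1406}\right) - - \frac{1677}{64}\right)} = \frac{658}{-1924 + \left(- \frac{1635}{1406} + \frac{1677}{64}\right)} = \frac{658}{-1924 + \frac{1126611}{44992}} = \frac{658}{- \frac{85437997}{44992}} = 658 \left(- \frac{44992}{85437997}\right) = - \frac{29604736}{85437997}$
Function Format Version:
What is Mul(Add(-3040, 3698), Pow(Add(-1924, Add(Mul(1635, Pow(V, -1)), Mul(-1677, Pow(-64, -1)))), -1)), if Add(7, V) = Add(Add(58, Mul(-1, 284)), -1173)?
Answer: Rational(-29604736, 85437997) ≈ -0.34651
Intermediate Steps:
V = -1406 (V = Add(-7, Add(Add(58, Mul(-1, 284)), -1173)) = Add(-7, Add(Add(58, -284), -1173)) = Add(-7, Add(-226, -1173)) = Add(-7, -1399) = -1406)
Mul(Add(-3040, 3698), Pow(Add(-1924, Add(Mul(1635, Pow(V, -1)), Mul(-1677, Pow(-64, -1)))), -1)) = Mul(Add(-3040, 3698), Pow(Add(-1924, Add(Mul(1635, Pow(-1406, -1)), Mul(-1677, Pow(-64, -1)))), -1)) = Mul(658, Pow(Add(-1924, Add(Mul(1635, Rational(-1, 1406)), Mul(-1677, Rational(-1, 64)))), -1)) = Mul(658, Pow(Add(-1924, Add(Rational(-1635, 1406), Rational(1677, 64))), -1)) = Mul(658, Pow(Add(-1924, Rational(1126611, 44992)), -1)) = Mul(658, Pow(Rational(-85437997, 44992), -1)) = Mul(658, Rational(-44992, 85437997)) = Rational(-29604736, 85437997)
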